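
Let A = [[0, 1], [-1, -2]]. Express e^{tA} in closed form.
A has Jordan form J = [[-1, 1], [0, -1]] with A = PJP^{-1}, so e^{tA} = P e^{tJ} P^{-1}.

For a Jordan block J_k(λ), e^{tJ_k(λ)} = e^{λt} · (I + tN + t^2 N^2/2! + ... + t^{k-1} N^{k-1}/(k-1)!) where N is the nilpotent superdiagonal part.

Assembling the blocks and conjugating back gives the entries of e^{tA} as shown above.

e^{tA} = [[(t + 1)*e^{-t}, t*e^{-t}], [-t*e^{-t}, (1 - t)*e^{-t}]]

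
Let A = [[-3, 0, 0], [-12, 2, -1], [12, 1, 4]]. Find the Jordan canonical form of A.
J = [[-3, 0, 0], [0, 3, 1], [0, 0, 3]]

The characteristic polynomial is det(xI - A) = (x - 3)^2(x + 3), so the eigenvalues are -3 (algebraic multiplicity 1), 3 (algebraic multiplicity 2).

For λ = -3: algebraic multiplicity 1 gives one 1×1 block.

For λ = 3: rank(A - 3I) = 2, rank((A - 3I)^2) = 1. The eigenspace has dimension 3 - 2 = 1, so there is 1 Jordan block; the rank sequence gives block sizes [2].

Assembling the blocks gives the Jordan form J above.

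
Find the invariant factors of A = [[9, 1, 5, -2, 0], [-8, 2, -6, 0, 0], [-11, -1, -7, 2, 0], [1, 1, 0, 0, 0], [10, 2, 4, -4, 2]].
x - 2, (x - 2)^3(x + 2)

The Jordan structure of A has elementary divisors (x + 2), (x - 2)^3, (x - 2). Arranging the block sizes at each eigenvalue in decreasing order and taking row products gives the invariant factors.

Invariant factors (smallest first, each dividing the next): x - 2, (x - 2)^3(x + 2).

Check: the last factor (x - 2)^3(x + 2) is the minimal polynomial, and the product (x - 2)^4(x + 2) is the characteristic polynomial.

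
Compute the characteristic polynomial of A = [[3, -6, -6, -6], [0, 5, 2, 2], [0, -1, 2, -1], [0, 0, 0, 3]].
χ_A(x) = (x - 4)(x - 3)^3

xI - A = [[x - 3, 6, 6, 6], [0, x - 5, -2, -2], [0, 1, x - 2, 1], [0, 0, 0, x - 3]].

Expanding det(xI - A) along the first row:
det(xI - A) = + (x - 3)·det([[x - 5, -2, -2], [1, x - 2, 1], [0, 0, x - 3]]) - (6)·det([[0, -2, -2], [0, x - 2, 1], [0, 0, x - 3]]) + (6)·det([[0, x - 5, -2], [0, 1, 1], [0, 0, x - 3]]) - (6)·det([[0, x - 5, -2], [0, 1, x - 2], [0, 0, 0]]).

Evaluating gives χ_A(x) = x^4 - 13x^3 + 63x^2 - 135x + 108 = (x - 4)(x - 3)^3.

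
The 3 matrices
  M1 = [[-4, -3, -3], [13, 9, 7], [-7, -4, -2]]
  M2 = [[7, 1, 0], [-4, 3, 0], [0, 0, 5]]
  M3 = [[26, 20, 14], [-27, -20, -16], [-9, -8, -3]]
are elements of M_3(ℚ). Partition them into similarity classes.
2 classes: {M1, M3}, {M2}

Characteristic polynomials: χ_{M1} = (x - 2)^2(x + 1), χ_{M2} = (x - 5)^3, χ_{M3} = (x - 2)^2(x + 1).

{M1, M3}: invariant factors (x - 2)^2(x + 1).

{M2}: invariant factors x - 5, (x - 5)^2.

Matrices are similar if and only if their invariant-factor lists agree; the partition into similarity classes is {M1, M3}, {M2}.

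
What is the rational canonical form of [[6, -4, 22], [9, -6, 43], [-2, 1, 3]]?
The invariant factors of A (the non-unit diagonal entries of the Smith normal form of xI - A over ℚ[x]) are (x - 4)(x^2 + x + 5), each dividing the next. The characteristic polynomial is their product, (x - 4)(x^2 + x + 5).

The rational canonical form is the block-diagonal matrix of companion matrices C(f_i):
R = [[0, 0, 20], [1, 0, -1], [0, 1, 3]].

Note the characteristic polynomial does not split into linear factors over ℚ, so A has no Jordan form over ℚ; the rational canonical form exists over any field.

R = [[0, 0, 20], [1, 0, -1], [0, 1, 3]]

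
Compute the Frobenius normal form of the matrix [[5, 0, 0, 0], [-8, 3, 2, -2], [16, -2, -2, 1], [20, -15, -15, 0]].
R = [[5, 0, 0, 0], [0, 0, 0, 15], [0, 1, 0, 17], [0, 0, 1, 1]]

The invariant factors of A (the non-unit diagonal entries of the Smith normal form of xI - A over ℚ[x]) are x - 5, (x - 5)(x + 1)(x + 3), each dividing the next. The characteristic polynomial is their product, (x - 5)^2(x + 1)(x + 3).

The rational canonical form is the block-diagonal matrix of companion matrices C(f_i):
R = [[5, 0, 0, 0], [0, 0, 0, 15], [0, 1, 0, 17], [0, 0, 1, 1]].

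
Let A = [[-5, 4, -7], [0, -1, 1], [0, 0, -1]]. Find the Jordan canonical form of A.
The characteristic polynomial is det(xI - A) = (x + 1)^2(x + 5), so the eigenvalues are -5 (algebraic multiplicity 1), -1 (algebraic multiplicity 2).

For λ = -5: algebraic multiplicity 1 gives one 1×1 block.

For λ = -1: rank(A + I) = 2, rank((A + I)^2) = 1. The eigenspace has dimension 3 - 2 = 1, so there is 1 Jordan block; the rank sequence gives block sizes [2].

Assembling the blocks gives the Jordan form J above.

J = [[-5, 0, 0], [0, -1, 1], [0, 0, -1]]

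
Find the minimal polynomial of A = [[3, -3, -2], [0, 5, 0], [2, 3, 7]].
The characteristic polynomial factors as (x - 5)^3. The minimal polynomial is ∏(x - λ)^{k_λ} where k_λ is the size of the largest Jordan block at λ.

For λ = 5: rank(A - 5I) = 1, and the largest Jordan block has size 2 (the smallest k with rank((A - 5I)^k) = rank((A - 5I)^(k+1))).

So m_A(x) = (x - 5)^2.

m_A(x) = (x - 5)^2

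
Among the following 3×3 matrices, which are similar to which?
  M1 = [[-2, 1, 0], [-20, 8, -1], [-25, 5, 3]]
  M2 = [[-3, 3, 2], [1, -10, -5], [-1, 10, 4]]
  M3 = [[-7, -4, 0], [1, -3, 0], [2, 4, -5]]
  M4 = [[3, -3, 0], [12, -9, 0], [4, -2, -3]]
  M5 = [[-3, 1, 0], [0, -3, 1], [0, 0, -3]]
Characteristic polynomials: χ_{M1} = (x - 3)^3, χ_{M2} = (x + 3)^3, χ_{M3} = (x + 5)^3, χ_{M4} = (x + 3)^3, χ_{M5} = (x + 3)^3.

{M1}: invariant factors (x - 3)^3.

{M2, M5}: invariant factors (x + 3)^3.

{M3}: invariant factors x + 5, (x + 5)^2.

{M4}: invariant factors x + 3, (x + 3)^2.

Matrices are similar if and only if their invariant-factor lists agree; the partition into similarity classes is {M1}, {M2, M5}, {M3}, {M4}.

4 classes: {M1}, {M2, M5}, {M3}, {M4}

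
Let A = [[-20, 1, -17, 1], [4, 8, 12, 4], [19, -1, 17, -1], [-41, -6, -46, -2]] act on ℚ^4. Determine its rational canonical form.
R = [[4, 0, 0, 0], [0, 0, 0, 0], [0, 1, 0, 20], [0, 0, 1, -1]]

The invariant factors of A (the non-unit diagonal entries of the Smith normal form of xI - A over ℚ[x]) are x - 4, x(x - 4)(x + 5), each dividing the next. The characteristic polynomial is their product, x(x - 4)^2(x + 5).

The rational canonical form is the block-diagonal matrix of companion matrices C(f_i):
R = [[4, 0, 0, 0], [0, 0, 0, 0], [0, 1, 0, 20], [0, 0, 1, -1]].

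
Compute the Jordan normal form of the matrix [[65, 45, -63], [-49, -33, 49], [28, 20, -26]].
The characteristic polynomial is det(xI - A) = (x - 2)^3, so the eigenvalues are 2 (algebraic multiplicity 3).

For λ = 2: rank(A - 2I) = 1, rank((A - 2I)^2) = 0. The eigenspace has dimension 3 - 1 = 2, so there are 2 Jordan blocks; the rank sequence gives block sizes [2, 1].

Assembling the blocks gives the Jordan form J above.

J = [[2, 1, 0], [0, 2, 0], [0, 0, 2]]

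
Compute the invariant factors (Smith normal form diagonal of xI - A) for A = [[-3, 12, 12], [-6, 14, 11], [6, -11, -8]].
(x - 3)^2(x + 3)

The Jordan structure of A has elementary divisors (x + 3), (x - 3)^2. Arranging the block sizes at each eigenvalue in decreasing order and taking row products gives the invariant factors.

Invariant factors (smallest first, each dividing the next): (x - 3)^2(x + 3).

Check: the last factor (x - 3)^2(x + 3) is the minimal polynomial, and the product (x - 3)^2(x + 3) is the characteristic polynomial.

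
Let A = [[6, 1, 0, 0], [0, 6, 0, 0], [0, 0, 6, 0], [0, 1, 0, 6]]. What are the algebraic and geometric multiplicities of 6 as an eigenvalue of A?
The characteristic polynomial is (x - 6)^4, so the factor x - 6 appears with exponent 4: the algebraic multiplicity is 4.

rank(A - 6I) = 1, so the eigenspace has dimension 4 - 1 = 3: the geometric multiplicity is 3.

Since 3 < 4, A is not diagonalizable.

algebraic multiplicity 4, geometric multiplicity 3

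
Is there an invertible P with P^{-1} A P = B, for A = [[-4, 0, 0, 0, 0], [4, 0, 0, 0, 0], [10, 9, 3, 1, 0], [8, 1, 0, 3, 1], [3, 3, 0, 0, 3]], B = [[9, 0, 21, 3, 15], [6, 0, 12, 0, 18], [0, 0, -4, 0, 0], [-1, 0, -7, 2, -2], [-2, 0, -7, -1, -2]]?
Yes.

Two matrices over a field are similar if and only if they have the same invariant factors.

Both A and B have characteristic polynomial x(x - 3)^3(x + 4) and minimal polynomial x(x - 3)^3(x + 4). Computing further, both have invariant factors x(x - 3)^3(x + 4). Hence A and B are similar.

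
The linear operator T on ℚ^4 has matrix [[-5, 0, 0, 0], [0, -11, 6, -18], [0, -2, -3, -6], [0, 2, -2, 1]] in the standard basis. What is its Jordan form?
The characteristic polynomial is det(xI - A) = (x + 3)(x + 5)^3, so the eigenvalues are -5 (algebraic multiplicity 3), -3 (algebraic multiplicity 1).

For λ = -5: rank(A + 5I) = 1. The eigenspace has dimension 4 - 1 = 3, so there are 3 Jordan blocks; the rank sequence gives block sizes [1, 1, 1].

For λ = -3: algebraic multiplicity 1 gives one 1×1 block.

Assembling the blocks gives the Jordan form J above.

J = [[-5, 0, 0, 0], [0, -5, 0, 0], [0, 0, -5, 0], [0, 0, 0, -3]]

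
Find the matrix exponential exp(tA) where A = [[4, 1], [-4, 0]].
e^{tA} = [[(2*t + 1)*e^{2*t}, t*e^{2*t}], [-4*t*e^{2*t}, (1 - 2*t)*e^{2*t}]]

A has Jordan form J = [[2, 1], [0, 2]] with A = PJP^{-1}, so e^{tA} = P e^{tJ} P^{-1}.

For a Jordan block J_k(λ), e^{tJ_k(λ)} = e^{λt} · (I + tN + t^2 N^2/2! + ... + t^{k-1} N^{k-1}/(k-1)!) where N is the nilpotent superdiagonal part.

Assembling the blocks and conjugating back gives the entries of e^{tA} as shown above.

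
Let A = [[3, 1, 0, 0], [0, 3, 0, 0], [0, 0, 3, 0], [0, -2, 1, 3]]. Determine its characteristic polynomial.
xI - A = [[x - 3, -1, 0, 0], [0, x - 3, 0, 0], [0, 0, x - 3, 0], [0, 2, -1, x - 3]].

Expanding det(xI - A) along the first row:
det(xI - A) = + (x - 3)·det([[x - 3, 0, 0], [0, x - 3, 0], [2, -1, x - 3]]) - (-1)·det([[0, 0, 0], [0, x - 3, 0], [0, -1, x - 3]]) + (0)·det([[0, x - 3, 0], [0, 0, 0], [0, 2, x - 3]]) - (0)·det([[0, x - 3, 0], [0, 0, x - 3], [0, 2, -1]]).

Evaluating gives χ_A(x) = x^4 - 12x^3 + 54x^2 - 108x + 81 = (x - 3)^4.

χ_A(x) = (x - 3)^4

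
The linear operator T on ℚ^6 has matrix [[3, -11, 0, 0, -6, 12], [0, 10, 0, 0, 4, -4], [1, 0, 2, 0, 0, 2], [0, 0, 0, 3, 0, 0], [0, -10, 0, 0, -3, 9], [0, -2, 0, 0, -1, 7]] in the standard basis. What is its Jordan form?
The characteristic polynomial is det(xI - A) = (x - 6)^2(x - 3)^2(x - 2)^2, so the eigenvalues are 2 (algebraic multiplicity 2), 3 (algebraic multiplicity 2), 6 (algebraic multiplicity 2).

For λ = 2: rank(A - 2I) = 5, rank((A - 2I)^2) = 4. The eigenspace has dimension 6 - 5 = 1, so there is 1 Jordan block; the rank sequence gives block sizes [2].

For λ = 3: rank(A - 3I) = 4. The eigenspace has dimension 6 - 4 = 2, so there are 2 Jordan blocks; the rank sequence gives block sizes [1, 1].

For λ = 6: rank(A - 6I) = 5, rank((A - 6I)^2) = 4. The eigenspace has dimension 6 - 5 = 1, so there is 1 Jordan block; the rank sequence gives block sizes [2].

Assembling the blocks gives the Jordan form J above.

J = [[2, 1, 0, 0, 0, 0], [0, 2, 0, 0, 0, 0], [0, 0, 3, 0, 0, 0], [0, 0, 0, 3, 0, 0], [0, 0, 0, 0, 6, 1], [0, 0, 0, 0, 0, 6]]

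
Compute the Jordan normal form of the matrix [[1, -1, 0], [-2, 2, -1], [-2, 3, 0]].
J = [[1, 1, 0], [0, 1, 1], [0, 0, 1]]

The characteristic polynomial is det(xI - A) = (x - 1)^3, so the eigenvalues are 1 (algebraic multiplicity 3).

For λ = 1: rank(A - I) = 2, rank((A - I)^2) = 1, rank((A - I)^3) = 0. The eigenspace has dimension 3 - 2 = 1, so there is 1 Jordan block; the rank sequence gives block sizes [3].

Assembling the blocks gives the Jordan form J above.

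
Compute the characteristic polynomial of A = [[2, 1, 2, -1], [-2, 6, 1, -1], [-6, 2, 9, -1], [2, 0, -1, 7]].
xI - A = [[x - 2, -1, -2, 1], [2, x - 6, -1, 1], [6, -2, x - 9, 1], [-2, 0, 1, x - 7]].

Expanding det(xI - A) along the first row:
det(xI - A) = + (x - 2)·det([[x - 6, -1, 1], [-2, x - 9, 1], [0, 1, x - 7]]) - (-1)·det([[2, -1, 1], [6, x - 9, 1], [-2, 1, x - 7]]) + (-2)·det([[2, x - 6, 1], [6, -2, 1], [-2, 0, x - 7]]) - (1)·det([[2, x - 6, -1], [6, -2, x - 9], [-2, 0, 1]]).

Evaluating gives χ_A(x) = x^4 - 24x^3 + 216x^2 - 864x + 1296 = (x - 6)^4.

χ_A(x) = (x - 6)^4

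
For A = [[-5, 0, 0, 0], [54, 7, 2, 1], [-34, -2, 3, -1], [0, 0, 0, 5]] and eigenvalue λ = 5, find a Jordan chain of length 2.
We seek v_1 ∈ ker((A - 5I)^2) \ ker(A - 5I), then set v_{i+1} = (A - 5I) v_i.

One such chain is v_1 = [[0, 0, 1, -1]]^T, v_2 = [[0, 1, -1, 0]]^T. Check: (A - 5I) v_2 = [[0, 0, 0, 0]]^T = 0.

v_1 = [[0, 0, 1, -1]]^T, v_2 = [[0, 1, -1, 0]]^T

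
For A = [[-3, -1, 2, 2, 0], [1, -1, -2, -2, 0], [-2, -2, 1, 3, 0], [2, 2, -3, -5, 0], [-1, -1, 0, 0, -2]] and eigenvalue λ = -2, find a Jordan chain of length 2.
v_1 = [[0, 1, -1, 1, -1]]^T, v_2 = [[-1, 1, -2, 2, -1]]^T

We seek v_1 ∈ ker((A + 2I)^2) \ ker(A + 2I), then set v_{i+1} = (A + 2I) v_i.

One such chain is v_1 = [[0, 1, -1, 1, -1]]^T, v_2 = [[-1, 1, -2, 2, -1]]^T. Check: (A + 2I) v_2 = [[0, 0, 0, 0, 0]]^T = 0.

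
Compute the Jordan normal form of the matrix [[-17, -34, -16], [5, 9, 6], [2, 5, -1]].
J = [[-3, 1, 0], [0, -3, 1], [0, 0, -3]]

The characteristic polynomial is det(xI - A) = (x + 3)^3, so the eigenvalues are -3 (algebraic multiplicity 3).

For λ = -3: rank(A + 3I) = 2, rank((A + 3I)^2) = 1, rank((A + 3I)^3) = 0. The eigenspace has dimension 3 - 2 = 1, so there is 1 Jordan block; the rank sequence gives block sizes [3].

Assembling the blocks gives the Jordan form J above.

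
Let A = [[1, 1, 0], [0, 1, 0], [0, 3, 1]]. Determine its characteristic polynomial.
xI - A = [[x - 1, -1, 0], [0, x - 1, 0], [0, -3, x - 1]].

Expanding det(xI - A) along the first row:
det(xI - A) = + (x - 1)·det([[x - 1, 0], [-3, x - 1]]) - (-1)·det([[0, 0], [0, x - 1]]) + (0)·det([[0, x - 1], [0, -3]]).

Evaluating gives χ_A(x) = x^3 - 3x^2 + 3x - 1 = (x - 1)^3.

χ_A(x) = (x - 1)^3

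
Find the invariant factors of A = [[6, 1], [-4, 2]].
(x - 4)^2

The Jordan structure of A has elementary divisors (x - 4)^2. Arranging the block sizes at each eigenvalue in decreasing order and taking row products gives the invariant factors.

Invariant factors (smallest first, each dividing the next): (x - 4)^2.

Check: the last factor (x - 4)^2 is the minimal polynomial, and the product (x - 4)^2 is the characteristic polynomial.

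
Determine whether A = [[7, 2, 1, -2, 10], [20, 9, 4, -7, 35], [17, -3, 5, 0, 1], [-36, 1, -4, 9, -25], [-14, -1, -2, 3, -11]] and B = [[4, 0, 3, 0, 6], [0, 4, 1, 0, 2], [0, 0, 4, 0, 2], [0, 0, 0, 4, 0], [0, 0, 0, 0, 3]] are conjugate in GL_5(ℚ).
Both have characteristic polynomial (x - 4)^4(x - 3), but the minimal polynomial of A is (x - 4)^3(x - 3) while the minimal polynomial of B is (x - 4)^2(x - 3). The minimal polynomial is a similarity invariant, so A and B are not similar.

No.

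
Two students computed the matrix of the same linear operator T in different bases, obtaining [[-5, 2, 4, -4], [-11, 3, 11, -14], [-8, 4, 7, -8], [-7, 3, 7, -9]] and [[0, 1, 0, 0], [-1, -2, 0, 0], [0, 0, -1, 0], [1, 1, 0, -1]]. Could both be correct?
Both have characteristic polynomial (x + 1)^4, but the minimal polynomial of A is (x + 1)^3 while the minimal polynomial of B is (x + 1)^2. The minimal polynomial is a similarity invariant, so A and B are not similar.

No.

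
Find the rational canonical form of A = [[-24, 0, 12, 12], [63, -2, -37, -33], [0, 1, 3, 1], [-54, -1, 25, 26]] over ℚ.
R = [[0, 0, 0, 12], [1, 0, 0, -7], [0, 1, 0, 1], [0, 0, 1, 3]]

The invariant factors of A (the non-unit diagonal entries of the Smith normal form of xI - A over ℚ[x]) are (x - 3)(x^3 - x + 4), each dividing the next. The characteristic polynomial is their product, (x - 3)(x^3 - x + 4).

The rational canonical form is the block-diagonal matrix of companion matrices C(f_i):
R = [[0, 0, 0, 12], [1, 0, 0, -7], [0, 1, 0, 1], [0, 0, 1, 3]].

Note the characteristic polynomial does not split into linear factors over ℚ, so A has no Jordan form over ℚ; the rational canonical form exists over any field.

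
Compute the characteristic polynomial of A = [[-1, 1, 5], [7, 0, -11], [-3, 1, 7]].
xI - A = [[x + 1, -1, -5], [-7, x, 11], [3, -1, x - 7]].

Expanding det(xI - A) along the first row:
det(xI - A) = + (x + 1)·det([[x, 11], [-1, x - 7]]) - (-1)·det([[-7, 11], [3, x - 7]]) + (-5)·det([[-7, x], [3, -1]]).

Evaluating gives χ_A(x) = x^3 - 6x^2 + 12x - 8 = (x - 2)^3.

χ_A(x) = (x - 2)^3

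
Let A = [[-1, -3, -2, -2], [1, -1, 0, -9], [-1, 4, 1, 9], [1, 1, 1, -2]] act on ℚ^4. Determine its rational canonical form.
R = [[0, 0, 0, 3], [1, 0, 0, -11], [0, 1, 0, -4], [0, 0, 1, -3]]

The invariant factors of A (the non-unit diagonal entries of the Smith normal form of xI - A over ℚ[x]) are (x + 3)(x^3 + 4x - 1), each dividing the next. The characteristic polynomial is their product, (x + 3)(x^3 + 4x - 1).

The rational canonical form is the block-diagonal matrix of companion matrices C(f_i):
R = [[0, 0, 0, 3], [1, 0, 0, -11], [0, 1, 0, -4], [0, 0, 1, -3]].

Note the characteristic polynomial does not split into linear factors over ℚ, so A has no Jordan form over ℚ; the rational canonical form exists over any field.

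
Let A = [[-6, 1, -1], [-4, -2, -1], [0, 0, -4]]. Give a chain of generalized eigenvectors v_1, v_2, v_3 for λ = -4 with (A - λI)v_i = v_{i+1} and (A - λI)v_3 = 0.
We seek v_1 ∈ ker((A + 4I)^3) \ ker((A + 4I)^2), then set v_{i+1} = (A + 4I) v_i.

One such chain is v_1 = [[0, 1, 1]]^T, v_2 = [[0, 1, 0]]^T, v_3 = [[1, 2, 0]]^T. Check: (A + 4I) v_3 = [[0, 0, 0]]^T = 0.

v_1 = [[0, 1, 1]]^T, v_2 = [[0, 1, 0]]^T, v_3 = [[1, 2, 0]]^T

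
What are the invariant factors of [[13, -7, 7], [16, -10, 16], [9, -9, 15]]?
x - 6, (x - 6)^2

The Jordan structure of A has elementary divisors (x - 6)^2, (x - 6). Arranging the block sizes at each eigenvalue in decreasing order and taking row products gives the invariant factors.

Invariant factors (smallest first, each dividing the next): x - 6, (x - 6)^2.

Check: the last factor (x - 6)^2 is the minimal polynomial, and the product (x - 6)^3 is the characteristic polynomial.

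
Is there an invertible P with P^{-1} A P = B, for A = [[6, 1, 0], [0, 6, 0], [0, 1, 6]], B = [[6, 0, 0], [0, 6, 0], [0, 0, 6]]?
No.

Both have characteristic polynomial (x - 6)^3, but the minimal polynomial of A is (x - 6)^2 while the minimal polynomial of B is x - 6. The minimal polynomial is a similarity invariant, so A and B are not similar.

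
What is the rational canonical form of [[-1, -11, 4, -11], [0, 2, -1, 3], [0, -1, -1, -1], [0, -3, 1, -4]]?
The invariant factors of A (the non-unit diagonal entries of the Smith normal form of xI - A over ℚ[x]) are x + 1, (x + 1)^3, each dividing the next. The characteristic polynomial is their product, (x + 1)^4.

The rational canonical form is the block-diagonal matrix of companion matrices C(f_i):
R = [[-1, 0, 0, 0], [0, 0, 0, -1], [0, 1, 0, -3], [0, 0, 1, -3]].

R = [[-1, 0, 0, 0], [0, 0, 0, -1], [0, 1, 0, -3], [0, 0, 1, -3]]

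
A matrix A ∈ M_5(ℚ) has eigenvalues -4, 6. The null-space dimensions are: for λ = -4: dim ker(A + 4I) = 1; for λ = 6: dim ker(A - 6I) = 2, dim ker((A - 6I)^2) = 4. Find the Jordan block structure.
Jordan blocks: (-4, 1), (6, 2), (6, 2)

λ = -4: successive nullity increments [1] count blocks of size ≥ k; block sizes are [1].
λ = 6: successive nullity increments [2, 2] count blocks of size ≥ k; block sizes are [2, 2].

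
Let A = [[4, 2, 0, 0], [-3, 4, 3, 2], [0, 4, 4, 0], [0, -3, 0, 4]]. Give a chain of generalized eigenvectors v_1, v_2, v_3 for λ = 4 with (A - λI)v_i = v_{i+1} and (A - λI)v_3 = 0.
We seek v_1 ∈ ker((A - 4I)^3) \ ker((A - 4I)^2), then set v_{i+1} = (A - 4I) v_i.

One such chain is v_1 = [[0, 0, 1, -1]]^T, v_2 = [[0, 1, 0, 0]]^T, v_3 = [[2, 0, 4, -3]]^T. Check: (A - 4I) v_3 = [[0, 0, 0, 0]]^T = 0.

v_1 = [[0, 0, 1, -1]]^T, v_2 = [[0, 1, 0, 0]]^T, v_3 = [[2, 0, 4, -3]]^T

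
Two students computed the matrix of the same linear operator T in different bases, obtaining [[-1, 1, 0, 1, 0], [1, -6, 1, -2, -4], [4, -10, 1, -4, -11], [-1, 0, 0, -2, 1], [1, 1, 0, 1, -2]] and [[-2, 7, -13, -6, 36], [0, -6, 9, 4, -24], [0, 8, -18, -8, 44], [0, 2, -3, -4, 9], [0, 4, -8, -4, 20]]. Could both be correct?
Yes.

Two matrices over a field are similar if and only if they have the same invariant factors.

Both A and B have characteristic polynomial (x + 2)^5 and minimal polynomial (x + 2)^3. Computing further, both have invariant factors (x + 2)^2, (x + 2)^3. Hence A and B are similar.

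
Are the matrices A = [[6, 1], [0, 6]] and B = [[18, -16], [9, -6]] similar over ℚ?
Yes.

Two matrices over a field are similar if and only if they have the same invariant factors.

Both A and B have characteristic polynomial (x - 6)^2 and minimal polynomial (x - 6)^2. Computing further, both have invariant factors (x - 6)^2. Hence A and B are similar.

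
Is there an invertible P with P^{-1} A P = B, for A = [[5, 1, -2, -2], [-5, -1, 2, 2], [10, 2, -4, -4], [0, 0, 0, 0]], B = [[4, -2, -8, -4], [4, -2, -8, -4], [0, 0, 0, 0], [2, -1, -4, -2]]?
Yes.

Two matrices over a field are similar if and only if they have the same invariant factors.

Both A and B have characteristic polynomial x^4 and minimal polynomial x^2. Computing further, both have invariant factors x, x, x^2. Hence A and B are similar.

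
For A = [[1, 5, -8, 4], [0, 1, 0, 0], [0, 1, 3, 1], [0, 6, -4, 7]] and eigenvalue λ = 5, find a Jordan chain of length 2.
We seek v_1 ∈ ker((A - 5I)^2) \ ker(A - 5I), then set v_{i+1} = (A - 5I) v_i.

One such chain is v_1 = [[1, 0, 0, 1]]^T, v_2 = [[0, 0, 1, 2]]^T. Check: (A - 5I) v_2 = [[0, 0, 0, 0]]^T = 0.

v_1 = [[1, 0, 0, 1]]^T, v_2 = [[0, 0, 1, 2]]^T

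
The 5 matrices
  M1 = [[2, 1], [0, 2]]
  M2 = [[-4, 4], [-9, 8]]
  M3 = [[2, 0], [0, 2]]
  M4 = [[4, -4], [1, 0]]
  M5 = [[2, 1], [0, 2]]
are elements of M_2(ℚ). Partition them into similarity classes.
Characteristic polynomials: χ_{M1} = (x - 2)^2, χ_{M2} = (x - 2)^2, χ_{M3} = (x - 2)^2, χ_{M4} = (x - 2)^2, χ_{M5} = (x - 2)^2.

{M1, M2, M4, M5}: invariant factors (x - 2)^2.

{M3}: invariant factors x - 2, x - 2.

Matrices are similar if and only if their invariant-factor lists agree; the partition into similarity classes is {M1, M2, M4, M5}, {M3}.

2 classes: {M1, M2, M4, M5}, {M3}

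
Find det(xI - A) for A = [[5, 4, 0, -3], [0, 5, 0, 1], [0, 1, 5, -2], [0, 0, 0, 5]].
xI - A = [[x - 5, -4, 0, 3], [0, x - 5, 0, -1], [0, -1, x - 5, 2], [0, 0, 0, x - 5]].

Expanding det(xI - A) along the first row:
det(xI - A) = + (x - 5)·det([[x - 5, 0, -1], [-1, x - 5, 2], [0, 0, x - 5]]) - (-4)·det([[0, 0, -1], [0, x - 5, 2], [0, 0, x - 5]]) + (0)·det([[0, x - 5, -1], [0, -1, 2], [0, 0, x - 5]]) - (3)·det([[0, x - 5, 0], [0, -1, x - 5], [0, 0, 0]]).

Evaluating gives χ_A(x) = x^4 - 20x^3 + 150x^2 - 500x + 625 = (x - 5)^4.

χ_A(x) = (x - 5)^4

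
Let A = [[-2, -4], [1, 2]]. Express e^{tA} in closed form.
A has Jordan form J = [[0, 1], [0, 0]] with A = PJP^{-1}, so e^{tA} = P e^{tJ} P^{-1}.

For a Jordan block J_k(λ), e^{tJ_k(λ)} = e^{λt} · (I + tN + t^2 N^2/2! + ... + t^{k-1} N^{k-1}/(k-1)!) where N is the nilpotent superdiagonal part.

Assembling the blocks and conjugating back gives the entries of e^{tA} as shown above.

e^{tA} = [[1 - 2*t, -4*t], [t, 2*t + 1]]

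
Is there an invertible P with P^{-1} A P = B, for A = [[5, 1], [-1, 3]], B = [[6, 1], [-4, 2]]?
Two matrices over a field are similar if and only if they have the same invariant factors.

Both A and B have characteristic polynomial (x - 4)^2 and minimal polynomial (x - 4)^2. Computing further, both have invariant factors (x - 4)^2. Hence A and B are similar.

Yes.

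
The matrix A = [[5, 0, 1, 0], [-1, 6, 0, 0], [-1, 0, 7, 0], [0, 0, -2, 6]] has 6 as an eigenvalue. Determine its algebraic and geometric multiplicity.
algebraic multiplicity 4, geometric multiplicity 2

The characteristic polynomial is (x - 6)^4, so the factor x - 6 appears with exponent 4: the algebraic multiplicity is 4.

rank(A - 6I) = 2, so the eigenspace has dimension 4 - 2 = 2: the geometric multiplicity is 2.

Since 2 < 4, A is not diagonalizable.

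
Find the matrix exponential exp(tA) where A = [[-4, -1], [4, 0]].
e^{tA} = [[(1 - 2*t)*e^{-2*t}, -t*e^{-2*t}], [4*t*e^{-2*t}, (2*t + 1)*e^{-2*t}]]

A has Jordan form J = [[-2, 1], [0, -2]] with A = PJP^{-1}, so e^{tA} = P e^{tJ} P^{-1}.

For a Jordan block J_k(λ), e^{tJ_k(λ)} = e^{λt} · (I + tN + t^2 N^2/2! + ... + t^{k-1} N^{k-1}/(k-1)!) where N is the nilpotent superdiagonal part.

Assembling the blocks and conjugating back gives the entries of e^{tA} as shown above.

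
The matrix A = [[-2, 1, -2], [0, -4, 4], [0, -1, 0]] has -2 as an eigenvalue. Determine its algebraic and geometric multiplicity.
algebraic multiplicity 3, geometric multiplicity 2

The characteristic polynomial is (x + 2)^3, so the factor x + 2 appears with exponent 3: the algebraic multiplicity is 3.

rank(A + 2I) = 1, so the eigenspace has dimension 3 - 1 = 2: the geometric multiplicity is 2.

Since 2 < 3, A is not diagonalizable.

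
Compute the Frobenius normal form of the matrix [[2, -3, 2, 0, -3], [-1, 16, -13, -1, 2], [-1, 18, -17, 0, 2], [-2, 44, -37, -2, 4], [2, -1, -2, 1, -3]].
The invariant factors of A (the non-unit diagonal entries of the Smith normal form of xI - A over ℚ[x]) are x(x^2 + 2x + 4)^2, each dividing the next. The characteristic polynomial is their product, x(x^2 + 2x + 4)^2.

The rational canonical form is the block-diagonal matrix of companion matrices C(f_i):
R = [[0, 0, 0, 0, 0], [1, 0, 0, 0, -16], [0, 1, 0, 0, -16], [0, 0, 1, 0, -12], [0, 0, 0, 1, -4]].

Note the characteristic polynomial does not split into linear factors over ℚ, so A has no Jordan form over ℚ; the rational canonical form exists over any field.

R = [[0, 0, 0, 0, 0], [1, 0, 0, 0, -16], [0, 1, 0, 0, -16], [0, 0, 1, 0, -12], [0, 0, 0, 1, -4]]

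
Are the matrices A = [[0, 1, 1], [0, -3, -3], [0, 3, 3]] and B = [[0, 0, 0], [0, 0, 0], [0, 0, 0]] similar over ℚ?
No.

Both have characteristic polynomial x^3, but the minimal polynomial of A is x^2 while the minimal polynomial of B is x. The minimal polynomial is a similarity invariant, so A and B are not similar.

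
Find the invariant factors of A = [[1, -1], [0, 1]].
The Jordan structure of A has elementary divisors (x - 1)^2. Arranging the block sizes at each eigenvalue in decreasing order and taking row products gives the invariant factors.

Invariant factors (smallest first, each dividing the next): (x - 1)^2.

Check: the last factor (x - 1)^2 is the minimal polynomial, and the product (x - 1)^2 is the characteristic polynomial.

(x - 1)^2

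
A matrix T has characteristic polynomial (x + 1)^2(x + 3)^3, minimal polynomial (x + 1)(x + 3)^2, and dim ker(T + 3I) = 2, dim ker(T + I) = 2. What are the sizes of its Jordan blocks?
Jordan blocks: (-3, 2), (-3, 1), (-1, 1), (-1, 1)

λ = -3: algebraic multiplicity 3 (exponent in χ_T), largest block size 2 (exponent in m_T), 2 blocks (geometric multiplicity). These force block sizes [2, 1].
λ = -1: algebraic multiplicity 2 (exponent in χ_T), largest block size 1 (exponent in m_T), 2 blocks (geometric multiplicity). These force block sizes [1, 1].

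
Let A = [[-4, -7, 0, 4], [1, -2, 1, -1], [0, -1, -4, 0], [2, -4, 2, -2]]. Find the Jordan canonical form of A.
J = [[-4, 1, 0, 0], [0, -4, 1, 0], [0, 0, -4, 0], [0, 0, 0, 0]]

The characteristic polynomial is det(xI - A) = x(x + 4)^3, so the eigenvalues are -4 (algebraic multiplicity 3), 0 (algebraic multiplicity 1).

For λ = -4: rank(A + 4I) = 3, rank((A + 4I)^2) = 2, rank((A + 4I)^3) = 1. The eigenspace has dimension 4 - 3 = 1, so there is 1 Jordan block; the rank sequence gives block sizes [3].

For λ = 0: algebraic multiplicity 1 gives one 1×1 block.

Assembling the blocks gives the Jordan form J above.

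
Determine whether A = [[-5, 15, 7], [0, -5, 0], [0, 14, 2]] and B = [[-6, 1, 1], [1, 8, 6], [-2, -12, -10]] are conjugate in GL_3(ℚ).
Yes.

Two matrices over a field are similar if and only if they have the same invariant factors.

Both A and B have characteristic polynomial (x - 2)(x + 5)^2 and minimal polynomial (x - 2)(x + 5)^2. Computing further, both have invariant factors (x - 2)(x + 5)^2. Hence A and B are similar.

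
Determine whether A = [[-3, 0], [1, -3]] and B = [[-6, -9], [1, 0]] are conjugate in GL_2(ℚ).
Two matrices over a field are similar if and only if they have the same invariant factors.

Both A and B have characteristic polynomial (x + 3)^2 and minimal polynomial (x + 3)^2. Computing further, both have invariant factors (x + 3)^2. Hence A and B are similar.

Yes.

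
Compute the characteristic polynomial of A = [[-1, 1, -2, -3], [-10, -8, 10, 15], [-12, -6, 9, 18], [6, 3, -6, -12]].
xI - A = [[x + 1, -1, 2, 3], [10, x + 8, -10, -15], [12, 6, x - 9, -18], [-6, -3, 6, x + 12]].

Expanding det(xI - A) along the first row:
det(xI - A) = + (x + 1)·det([[x + 8, -10, -15], [6, x - 9, -18], [-3, 6, x + 12]]) - (-1)·det([[10, -10, -15], [12, x - 9, -18], [-6, 6, x + 12]]) + (2)·det([[10, x + 8, -15], [12, 6, -18], [-6, -3, x + 12]]) - (3)·det([[10, x + 8, -10], [12, 6, x - 9], [-6, -3, 6]]).

Evaluating gives χ_A(x) = x^4 + 12x^3 + 54x^2 + 108x + 81 = (x + 3)^4.

χ_A(x) = (x + 3)^4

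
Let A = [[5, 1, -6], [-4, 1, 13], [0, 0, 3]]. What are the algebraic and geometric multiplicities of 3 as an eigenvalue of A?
algebraic multiplicity 3, geometric multiplicity 1

The characteristic polynomial is (x - 3)^3, so the factor x - 3 appears with exponent 3: the algebraic multiplicity is 3.

rank(A - 3I) = 2, so the eigenspace has dimension 3 - 2 = 1: the geometric multiplicity is 1.

Since 1 < 3, A is not diagonalizable.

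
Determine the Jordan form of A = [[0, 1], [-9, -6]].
J = [[-3, 1], [0, -3]]

The characteristic polynomial is det(xI - A) = (x + 3)^2, so the eigenvalues are -3 (algebraic multiplicity 2).

For λ = -3: rank(A + 3I) = 1, rank((A + 3I)^2) = 0. The eigenspace has dimension 2 - 1 = 1, so there is 1 Jordan block; the rank sequence gives block sizes [2].

Assembling the blocks gives the Jordan form J above.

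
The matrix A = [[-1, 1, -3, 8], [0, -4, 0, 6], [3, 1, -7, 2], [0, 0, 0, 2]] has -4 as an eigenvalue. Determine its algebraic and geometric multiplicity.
The characteristic polynomial is (x - 2)(x + 4)^3, so the factor x + 4 appears with exponent 3: the algebraic multiplicity is 3.

rank(A + 4I) = 2, so the eigenspace has dimension 4 - 2 = 2: the geometric multiplicity is 2.

Since 2 < 3, A is not diagonalizable.

algebraic multiplicity 3, geometric multiplicity 2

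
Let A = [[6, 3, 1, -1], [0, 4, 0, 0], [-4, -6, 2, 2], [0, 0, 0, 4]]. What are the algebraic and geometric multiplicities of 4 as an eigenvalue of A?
algebraic multiplicity 4, geometric multiplicity 3

The characteristic polynomial is (x - 4)^4, so the factor x - 4 appears with exponent 4: the algebraic multiplicity is 4.

rank(A - 4I) = 1, so the eigenspace has dimension 4 - 1 = 3: the geometric multiplicity is 3.

Since 3 < 4, A is not diagonalizable.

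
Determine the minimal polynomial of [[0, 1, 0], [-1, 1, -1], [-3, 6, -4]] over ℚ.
The characteristic polynomial factors as (x + 1)^3. The minimal polynomial is ∏(x - λ)^{k_λ} where k_λ is the size of the largest Jordan block at λ.

For λ = -1: rank(A + I) = 2, and the largest Jordan block has size 3 (the smallest k with rank((A + I)^k) = rank((A + I)^(k+1))).

So m_A(x) = (x + 1)^3.

m_A(x) = (x + 1)^3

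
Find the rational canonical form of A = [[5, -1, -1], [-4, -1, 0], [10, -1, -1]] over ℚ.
R = [[0, 0, -5], [1, 0, 3], [0, 1, 3]]

The invariant factors of A (the non-unit diagonal entries of the Smith normal form of xI - A over ℚ[x]) are (x - 1)(x^2 - 2x - 5), each dividing the next. The characteristic polynomial is their product, (x - 1)(x^2 - 2x - 5).

The rational canonical form is the block-diagonal matrix of companion matrices C(f_i):
R = [[0, 0, -5], [1, 0, 3], [0, 1, 3]].

Note the characteristic polynomial does not split into linear factors over ℚ, so A has no Jordan form over ℚ; the rational canonical form exists over any field.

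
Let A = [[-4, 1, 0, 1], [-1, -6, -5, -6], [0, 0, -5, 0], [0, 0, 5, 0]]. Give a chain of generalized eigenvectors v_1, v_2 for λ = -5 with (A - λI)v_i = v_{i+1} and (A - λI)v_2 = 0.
v_1 = [[0, -1, -2, 2]]^T, v_2 = [[1, -1, 0, 0]]^T

We seek v_1 ∈ ker((A + 5I)^2) \ ker(A + 5I), then set v_{i+1} = (A + 5I) v_i.

One such chain is v_1 = [[0, -1, -2, 2]]^T, v_2 = [[1, -1, 0, 0]]^T. Check: (A + 5I) v_2 = [[0, 0, 0, 0]]^T = 0.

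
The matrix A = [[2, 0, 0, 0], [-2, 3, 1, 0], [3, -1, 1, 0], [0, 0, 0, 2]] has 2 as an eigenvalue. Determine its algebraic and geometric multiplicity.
algebraic multiplicity 4, geometric multiplicity 2

The characteristic polynomial is (x - 2)^4, so the factor x - 2 appears with exponent 4: the algebraic multiplicity is 4.

rank(A - 2I) = 2, so the eigenspace has dimension 4 - 2 = 2: the geometric multiplicity is 2.

Since 2 < 4, A is not diagonalizable.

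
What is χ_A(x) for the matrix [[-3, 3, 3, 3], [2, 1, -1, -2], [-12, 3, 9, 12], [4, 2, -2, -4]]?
χ_A(x) = x^3(x - 3)

xI - A = [[x + 3, -3, -3, -3], [-2, x - 1, 1, 2], [12, -3, x - 9, -12], [-4, -2, 2, x + 4]].

Expanding det(xI - A) along the first row:
det(xI - A) = + (x + 3)·det([[x - 1, 1, 2], [-3, x - 9, -12], [-2, 2, x + 4]]) - (-3)·det([[-2, 1, 2], [12, x - 9, -12], [-4, 2, x + 4]]) + (-3)·det([[-2, x - 1, 2], [12, -3, -12], [-4, -2, x + 4]]) - (-3)·det([[-2, x - 1, 1], [12, -3, x - 9], [-4, -2, 2]]).

Evaluating gives χ_A(x) = x^4 - 3x^3 = x^3(x - 3).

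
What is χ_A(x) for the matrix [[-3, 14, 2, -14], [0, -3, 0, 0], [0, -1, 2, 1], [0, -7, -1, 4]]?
xI - A = [[x + 3, -14, -2, 14], [0, x + 3, 0, 0], [0, 1, x - 2, -1], [0, 7, 1, x - 4]].

Expanding det(xI - A) along the first row:
det(xI - A) = + (x + 3)·det([[x + 3, 0, 0], [1, x - 2, -1], [7, 1, x - 4]]) - (-14)·det([[0, 0, 0], [0, x - 2, -1], [0, 1, x - 4]]) + (-2)·det([[0, x + 3, 0], [0, 1, -1], [0, 7, x - 4]]) - (14)·det([[0, x + 3, 0], [0, 1, x - 2], [0, 7, 1]]).

Evaluating gives χ_A(x) = x^4 - 18x^2 + 81 = (x - 3)^2(x + 3)^2.

χ_A(x) = (x - 3)^2(x + 3)^2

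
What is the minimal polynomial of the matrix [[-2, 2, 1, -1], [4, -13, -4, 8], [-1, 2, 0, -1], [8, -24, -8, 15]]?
m_A(x) = (x - 3)(x + 1)^2

The characteristic polynomial factors as (x - 3)(x + 1)^3. The minimal polynomial is ∏(x - λ)^{k_λ} where k_λ is the size of the largest Jordan block at λ.

For λ = -1: rank(A + I) = 2, and the largest Jordan block has size 2 (the smallest k with rank((A + I)^k) = rank((A + I)^(k+1))).
For λ = 3: rank(A - 3I) = 3, and the largest Jordan block has size 1 (the smallest k with rank((A - 3I)^k) = rank((A - 3I)^(k+1))).

So m_A(x) = (x - 3)(x + 1)^2.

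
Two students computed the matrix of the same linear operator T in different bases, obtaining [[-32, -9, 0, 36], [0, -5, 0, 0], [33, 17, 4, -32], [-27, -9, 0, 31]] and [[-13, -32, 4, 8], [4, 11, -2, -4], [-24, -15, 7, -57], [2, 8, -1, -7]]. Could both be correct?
Yes.

Two matrices over a field are similar if and only if they have the same invariant factors.

Both A and B have characteristic polynomial (x - 4)^2(x + 5)^2 and minimal polynomial (x - 4)^2(x + 5). Computing further, both have invariant factors x + 5, (x - 4)^2(x + 5). Hence A and B are similar.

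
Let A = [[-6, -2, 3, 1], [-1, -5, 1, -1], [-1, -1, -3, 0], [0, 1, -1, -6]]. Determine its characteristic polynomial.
xI - A = [[x + 6, 2, -3, -1], [1, x + 5, -1, 1], [1, 1, x + 3, 0], [0, -1, 1, x + 6]].

Expanding det(xI - A) along the first row:
det(xI - A) = + (x + 6)·det([[x + 5, -1, 1], [1, x + 3, 0], [-1, 1, x + 6]]) - (2)·det([[1, -1, 1], [1, x + 3, 0], [0, 1, x + 6]]) + (-3)·det([[1, x + 5, 1], [1, 1, 0], [0, -1, x + 6]]) - (-1)·det([[1, x + 5, -1], [1, 1, x + 3], [0, -1, 1]]).

Evaluating gives χ_A(x) = x^4 + 20x^3 + 150x^2 + 500x + 625 = (x + 5)^4.

χ_A(x) = (x + 5)^4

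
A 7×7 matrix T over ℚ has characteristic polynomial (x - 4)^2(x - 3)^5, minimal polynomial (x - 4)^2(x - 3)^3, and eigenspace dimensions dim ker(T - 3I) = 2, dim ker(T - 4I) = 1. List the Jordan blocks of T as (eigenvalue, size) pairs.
λ = 3: algebraic multiplicity 5 (exponent in χ_T), largest block size 3 (exponent in m_T), 2 blocks (geometric multiplicity). These force block sizes [3, 2].
λ = 4: algebraic multiplicity 2 (exponent in χ_T), largest block size 2 (exponent in m_T), 1 block (geometric multiplicity). This forces block sizes [2].

Jordan blocks: (3, 3), (3, 2), (4, 2)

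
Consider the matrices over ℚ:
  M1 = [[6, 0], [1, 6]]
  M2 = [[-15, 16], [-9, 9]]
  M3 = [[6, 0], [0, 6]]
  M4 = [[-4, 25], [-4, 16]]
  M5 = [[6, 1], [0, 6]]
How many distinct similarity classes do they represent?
Characteristic polynomials: χ_{M1} = (x - 6)^2, χ_{M2} = (x + 3)^2, χ_{M3} = (x - 6)^2, χ_{M4} = (x - 6)^2, χ_{M5} = (x - 6)^2.

{M1, M4, M5}: invariant factors (x - 6)^2.

{M2}: invariant factors (x + 3)^2.

{M3}: invariant factors x - 6, x - 6.

Matrices are similar if and only if their invariant-factor lists agree; the partition into similarity classes is {M1, M4, M5}, {M2}, {M3}.

3 classes: {M1, M4, M5}, {M2}, {M3}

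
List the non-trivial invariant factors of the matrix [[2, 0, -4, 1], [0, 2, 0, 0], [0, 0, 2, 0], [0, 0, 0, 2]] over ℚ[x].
The Jordan structure of A has elementary divisors (x - 2)^2, (x - 2), (x - 2). Arranging the block sizes at each eigenvalue in decreasing order and taking row products gives the invariant factors.

Invariant factors (smallest first, each dividing the next): x - 2, x - 2, (x - 2)^2.

Check: the last factor (x - 2)^2 is the minimal polynomial, and the product (x - 2)^4 is the characteristic polynomial.

x - 2, x - 2, (x - 2)^2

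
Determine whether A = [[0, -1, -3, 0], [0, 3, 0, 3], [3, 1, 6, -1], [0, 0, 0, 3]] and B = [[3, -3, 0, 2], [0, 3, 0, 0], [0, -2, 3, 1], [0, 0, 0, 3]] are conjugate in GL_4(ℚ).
Yes.

Two matrices over a field are similar if and only if they have the same invariant factors.

Both A and B have characteristic polynomial (x - 3)^4 and minimal polynomial (x - 3)^2. Computing further, both have invariant factors (x - 3)^2, (x - 3)^2. Hence A and B are similar.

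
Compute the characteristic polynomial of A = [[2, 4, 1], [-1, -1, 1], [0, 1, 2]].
χ_A(x) = (x - 1)^3

xI - A = [[x - 2, -4, -1], [1, x + 1, -1], [0, -1, x - 2]].

Expanding det(xI - A) along the first row:
det(xI - A) = + (x - 2)·det([[x + 1, -1], [-1, x - 2]]) - (-4)·det([[1, -1], [0, x - 2]]) + (-1)·det([[1, x + 1], [0, -1]]).

Evaluating gives χ_A(x) = x^3 - 3x^2 + 3x - 1 = (x - 1)^3.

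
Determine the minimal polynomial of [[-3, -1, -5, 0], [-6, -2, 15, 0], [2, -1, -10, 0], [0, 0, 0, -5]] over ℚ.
The characteristic polynomial factors as (x + 5)^4. The minimal polynomial is ∏(x - λ)^{k_λ} where k_λ is the size of the largest Jordan block at λ.

For λ = -5: rank(A + 5I) = 1, and the largest Jordan block has size 2 (the smallest k with rank((A + 5I)^k) = rank((A + 5I)^(k+1))).

So m_A(x) = (x + 5)^2.

m_A(x) = (x + 5)^2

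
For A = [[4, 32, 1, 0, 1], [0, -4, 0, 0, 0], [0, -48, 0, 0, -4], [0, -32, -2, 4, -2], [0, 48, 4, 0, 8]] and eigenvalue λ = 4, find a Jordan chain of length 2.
We seek v_1 ∈ ker((A - 4I)^2) \ ker(A - 4I), then set v_{i+1} = (A - 4I) v_i.

One such chain is v_1 = [[0, 0, 1, 0, 0]]^T, v_2 = [[1, 0, -4, -2, 4]]^T. Check: (A - 4I) v_2 = [[0, 0, 0, 0, 0]]^T = 0.

v_1 = [[0, 0, 1, 0, 0]]^T, v_2 = [[1, 0, -4, -2, 4]]^T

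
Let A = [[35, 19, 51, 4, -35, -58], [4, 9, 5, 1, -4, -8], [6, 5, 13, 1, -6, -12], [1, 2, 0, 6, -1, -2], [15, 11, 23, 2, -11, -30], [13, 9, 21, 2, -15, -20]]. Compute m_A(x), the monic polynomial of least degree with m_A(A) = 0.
m_A(x) = (x - 6)^3(x - 4)^2

The characteristic polynomial factors as (x - 6)^4(x - 4)^2. The minimal polynomial is ∏(x - λ)^{k_λ} where k_λ is the size of the largest Jordan block at λ.

For λ = 4: rank(A - 4I) = 5, and the largest Jordan block has size 2 (the smallest k with rank((A - 4I)^k) = rank((A - 4I)^(k+1))).
For λ = 6: rank(A - 6I) = 4, and the largest Jordan block has size 3 (the smallest k with rank((A - 6I)^k) = rank((A - 6I)^(k+1))).

So m_A(x) = (x - 6)^3(x - 4)^2.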